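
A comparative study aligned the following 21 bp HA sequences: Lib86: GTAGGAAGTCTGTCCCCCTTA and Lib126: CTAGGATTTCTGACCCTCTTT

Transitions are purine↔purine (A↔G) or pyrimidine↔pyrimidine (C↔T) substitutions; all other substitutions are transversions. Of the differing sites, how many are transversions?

The sequences differ at positions 1 (G/C, transversion), 7 (A/T, transversion), 8 (G/T, transversion), 13 (T/A, transversion), 17 (C/T, transition), 21 (A/T, transversion).
Of the 6 differences, 1 transition and 5 transversions, so the answer is 5.

5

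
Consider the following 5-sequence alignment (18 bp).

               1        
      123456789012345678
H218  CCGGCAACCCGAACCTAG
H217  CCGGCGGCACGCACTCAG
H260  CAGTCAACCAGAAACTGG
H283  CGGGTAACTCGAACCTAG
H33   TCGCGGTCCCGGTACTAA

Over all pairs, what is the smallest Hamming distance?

Pairwise Hamming distances:
  H218 vs H217: 6
  H218 vs H260: 5
  H218 vs H283: 3
  H218 vs H33: 9
  H217 vs H260: 11
  H217 vs H283: 8
  H217 vs H33: 11
  H260 vs H283: 7
  H260 vs H33: 11
  H283 vs H33: 11
The smallest is 3, between H218 and H283.

3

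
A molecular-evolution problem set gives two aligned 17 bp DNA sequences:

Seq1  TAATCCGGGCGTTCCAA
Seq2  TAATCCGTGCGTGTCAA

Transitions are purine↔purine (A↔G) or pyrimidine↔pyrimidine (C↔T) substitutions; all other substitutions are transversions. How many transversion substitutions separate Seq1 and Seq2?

The sequences differ at positions 8 (G/T, transversion), 13 (T/G, transversion), 14 (C/T, transition).
Of the 3 differences, 1 transition and 2 transversions, so the answer is 2.

2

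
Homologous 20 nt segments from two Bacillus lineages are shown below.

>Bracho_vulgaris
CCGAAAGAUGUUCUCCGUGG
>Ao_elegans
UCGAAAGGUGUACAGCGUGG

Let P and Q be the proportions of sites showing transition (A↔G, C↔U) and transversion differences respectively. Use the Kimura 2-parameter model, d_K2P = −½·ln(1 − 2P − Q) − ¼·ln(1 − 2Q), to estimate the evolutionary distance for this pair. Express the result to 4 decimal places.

Differing sites — 1:C/U (Ti); 8:A/G (Ti); 12:U/A (Tv); 14:U/A (Tv); 15:C/G (Tv).
Of the 5 differences, 2 transitions and 3 transversions over 20 sites: P = 2/20 = 0.100000, Q = 3/20 = 0.150000.
d = −0.5·ln(0.650000) − 0.25·ln(0.700000) = −0.5·(-0.430783) − 0.25·(-0.356675) = 0.3046.

0.3046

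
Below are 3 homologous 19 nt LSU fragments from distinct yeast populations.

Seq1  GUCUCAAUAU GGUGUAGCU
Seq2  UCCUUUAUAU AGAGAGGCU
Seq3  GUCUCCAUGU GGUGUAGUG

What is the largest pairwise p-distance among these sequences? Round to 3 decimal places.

Pairwise Hamming distances:
  Seq1 vs Seq2: 8
  Seq1 vs Seq3: 4
  Seq2 vs Seq3: 11
The largest is 11 mismatches, between Seq2 and Seq3; p = 11/19 = 0.579.

0.579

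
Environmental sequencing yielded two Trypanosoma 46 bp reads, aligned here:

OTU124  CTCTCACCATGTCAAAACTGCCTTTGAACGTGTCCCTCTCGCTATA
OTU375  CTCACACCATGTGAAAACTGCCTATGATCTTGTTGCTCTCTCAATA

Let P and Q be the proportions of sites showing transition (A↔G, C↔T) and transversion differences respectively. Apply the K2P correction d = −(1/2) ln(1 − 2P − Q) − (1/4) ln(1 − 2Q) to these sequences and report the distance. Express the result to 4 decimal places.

Differing sites — 4:T/A (Tv); 13:C/G (Tv); 24:T/A (Tv); 28:A/T (Tv); 30:G/T (Tv); 34:C/T (Ti); 35:C/G (Tv); 41:G/T (Tv); 43:T/A (Tv).
Of the 9 differences, 1 transition and 8 transversions over 46 sites: P = 1/46 = 0.021739, Q = 8/46 = 0.173913.
d = −0.5·ln(0.782609) − 0.25·ln(0.652174) = −0.5·(-0.245122) − 0.25·(-0.427444) = 0.2294.

0.2294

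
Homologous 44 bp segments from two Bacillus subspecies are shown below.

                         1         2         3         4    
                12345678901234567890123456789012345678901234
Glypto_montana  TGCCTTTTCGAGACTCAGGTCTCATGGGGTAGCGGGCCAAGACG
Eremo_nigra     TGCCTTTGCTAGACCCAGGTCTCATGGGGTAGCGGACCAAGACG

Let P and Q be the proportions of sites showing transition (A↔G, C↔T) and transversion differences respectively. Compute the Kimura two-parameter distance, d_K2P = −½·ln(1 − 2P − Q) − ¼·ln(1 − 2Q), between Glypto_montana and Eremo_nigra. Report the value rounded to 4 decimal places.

Mismatches occur at site 8 (T/G, transversion), site 10 (G/T, transversion), site 15 (T/C, transition), site 36 (G/A, transition).
Of the 4 differences, 2 transitions and 2 transversions over 44 sites: P = 2/44 = 0.045455, Q = 2/44 = 0.045455.
d = −0.5·ln(0.863635) − 0.25·ln(0.909090) = −0.5·(-0.146605) − 0.25·(-0.095311) = 0.0971.

0.0971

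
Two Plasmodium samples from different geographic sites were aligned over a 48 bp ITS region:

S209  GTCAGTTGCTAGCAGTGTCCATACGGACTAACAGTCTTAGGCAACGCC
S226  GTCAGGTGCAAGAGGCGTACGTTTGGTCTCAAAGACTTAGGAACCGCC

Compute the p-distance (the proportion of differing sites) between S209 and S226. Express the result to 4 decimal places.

0.3125

Mismatches occur at site 6 (T/G), site 10 (T/A), site 13 (C/A), site 14 (A/G), site 16 (T/C), site 19 (C/A), site 21 (A/G), site 23 (A/T), site 24 (C/T), site 27 (A/T), site 30 (A/C), site 32 (C/A), site 35 (T/A), site 42 (C/A), site 44 (A/C).
There are 15 differences over 48 sites, so p = 15/48 = 0.3125.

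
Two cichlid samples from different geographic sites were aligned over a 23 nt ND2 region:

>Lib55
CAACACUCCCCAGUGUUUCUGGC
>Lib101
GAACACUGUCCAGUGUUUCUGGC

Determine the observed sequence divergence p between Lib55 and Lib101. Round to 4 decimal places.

0.1304

The sequences differ at positions 1 (C/G), 8 (C/G), 9 (C/U).
There are 3 differences over 23 sites, so p = 3/23 = 0.1304.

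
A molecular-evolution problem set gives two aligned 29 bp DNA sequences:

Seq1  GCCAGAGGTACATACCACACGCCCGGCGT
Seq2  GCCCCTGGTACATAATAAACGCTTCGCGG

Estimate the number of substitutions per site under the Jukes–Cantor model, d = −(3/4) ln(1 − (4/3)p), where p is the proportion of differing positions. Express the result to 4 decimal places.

0.4618

Mismatches occur at site 4 (A→C), site 5 (G→C), site 6 (A→T), site 15 (C→A), site 16 (C→T), site 18 (C→A), site 23 (C→T), site 24 (C→T), site 25 (G→C), site 29 (T→G).
p = 10/29 = 0.344828.
d = −0.75 · ln(1 − (4/3)·0.344828) = −0.75 · ln(0.540229) = −0.75 · (-0.615762) = 0.4618.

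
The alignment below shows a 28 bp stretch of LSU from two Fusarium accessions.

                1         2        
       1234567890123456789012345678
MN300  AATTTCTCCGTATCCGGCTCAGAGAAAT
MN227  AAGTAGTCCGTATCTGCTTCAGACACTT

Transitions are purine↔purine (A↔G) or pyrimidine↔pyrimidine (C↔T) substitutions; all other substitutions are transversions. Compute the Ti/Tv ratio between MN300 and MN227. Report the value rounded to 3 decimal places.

Mismatches occur at site 3 (T→G, transversion), site 5 (T→A, transversion), site 6 (C→G, transversion), site 15 (C→T, transition), site 17 (G→C, transversion), site 18 (C→T, transition), site 24 (G→C, transversion), site 26 (A→C, transversion), site 27 (A→T, transversion).
Of the 9 differences, 2 transitions and 7 transversions, so Ti/Tv = 2/7 = 0.286.

0.286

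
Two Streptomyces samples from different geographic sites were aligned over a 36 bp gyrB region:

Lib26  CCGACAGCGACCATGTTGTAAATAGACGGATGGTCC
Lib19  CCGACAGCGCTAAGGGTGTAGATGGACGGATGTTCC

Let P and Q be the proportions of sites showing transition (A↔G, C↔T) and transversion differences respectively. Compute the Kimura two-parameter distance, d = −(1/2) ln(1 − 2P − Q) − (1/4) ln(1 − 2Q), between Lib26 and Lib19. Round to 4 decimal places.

0.2637

Mismatches occur at site 10 (A→C, transversion), site 11 (C→T, transition), site 12 (C→A, transversion), site 14 (T→G, transversion), site 16 (T→G, transversion), site 21 (A→G, transition), site 24 (A→G, transition), site 33 (G→T, transversion).
Of the 8 differences, 3 transitions and 5 transversions over 36 sites: P = 3/36 = 0.083333, Q = 5/36 = 0.138889.
d = −0.5·ln(0.694445) − 0.25·ln(0.722222) = −0.5·(-0.364642) − 0.25·(-0.325423) = 0.2637.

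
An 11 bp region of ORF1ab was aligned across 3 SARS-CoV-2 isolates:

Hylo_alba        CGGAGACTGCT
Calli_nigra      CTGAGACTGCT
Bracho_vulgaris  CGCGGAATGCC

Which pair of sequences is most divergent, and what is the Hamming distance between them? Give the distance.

Pairwise Hamming distances:
  Hylo_alba vs Calli_nigra: 1
  Hylo_alba vs Bracho_vulgaris: 4
  Calli_nigra vs Bracho_vulgaris: 5
The largest is 5, between Calli_nigra and Bracho_vulgaris.

5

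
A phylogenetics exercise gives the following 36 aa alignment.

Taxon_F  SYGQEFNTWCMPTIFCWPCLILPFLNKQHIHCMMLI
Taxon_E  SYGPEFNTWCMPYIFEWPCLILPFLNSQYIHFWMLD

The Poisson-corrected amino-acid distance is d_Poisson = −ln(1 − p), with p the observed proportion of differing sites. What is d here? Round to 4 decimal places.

Mismatches occur at site 4 (Q→P), site 13 (T→Y), site 16 (C→E), site 27 (K→S), site 29 (H→Y), site 32 (C→F), site 33 (M→W), site 36 (I→D).
p = 8/36 = 0.222222.
d = −ln(1 − 0.222222) = −ln(0.777778) = 0.2513.

0.2513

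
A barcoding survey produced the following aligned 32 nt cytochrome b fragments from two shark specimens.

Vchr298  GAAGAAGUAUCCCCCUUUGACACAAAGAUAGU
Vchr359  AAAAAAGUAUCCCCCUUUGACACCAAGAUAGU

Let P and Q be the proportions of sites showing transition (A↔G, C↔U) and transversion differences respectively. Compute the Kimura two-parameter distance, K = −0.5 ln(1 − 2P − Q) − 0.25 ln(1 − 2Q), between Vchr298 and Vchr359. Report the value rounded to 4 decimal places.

The sequences differ at positions 1 (G/A, transition), 4 (G/A, transition), 24 (A/C, transversion).
Of the 3 differences, 2 transitions and 1 transversion over 32 sites: P = 2/32 = 0.062500, Q = 1/32 = 0.031250.
d = −0.5·ln(0.843750) − 0.25·ln(0.937500) = −0.5·(-0.169899) − 0.25·(-0.064539) = 0.1011.

0.1011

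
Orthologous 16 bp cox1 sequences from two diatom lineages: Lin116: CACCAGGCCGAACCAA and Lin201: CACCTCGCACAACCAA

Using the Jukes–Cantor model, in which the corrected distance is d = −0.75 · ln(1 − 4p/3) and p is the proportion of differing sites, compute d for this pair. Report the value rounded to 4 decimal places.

0.3041

The sequences differ at positions 5 (A/T), 6 (G/C), 9 (C/A), 10 (G/C).
p = 4/16 = 0.250000.
d = −0.75 · ln(1 − (4/3)·0.250000) = −0.75 · ln(0.666667) = −0.75 · (-0.405465) = 0.3041.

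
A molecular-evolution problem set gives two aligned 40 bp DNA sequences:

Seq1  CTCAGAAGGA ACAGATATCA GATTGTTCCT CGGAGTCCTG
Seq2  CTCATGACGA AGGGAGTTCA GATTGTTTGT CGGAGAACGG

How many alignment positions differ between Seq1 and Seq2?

Mismatches occur at site 5 (G/T), site 6 (A/G), site 8 (G/C), site 12 (C/G), site 13 (A/G), site 16 (T/G), site 17 (A/T), site 28 (C/T), site 29 (C/G), site 36 (T/A), site 37 (C/A), site 39 (T/G).
That gives 12 mismatches out of 40 aligned sites, so the Hamming distance is 12.

12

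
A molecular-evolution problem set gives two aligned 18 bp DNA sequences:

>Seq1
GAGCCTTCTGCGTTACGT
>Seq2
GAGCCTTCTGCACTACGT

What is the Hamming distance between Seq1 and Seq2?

Mismatches occur at site 12 (G→A), site 13 (T→C).
That gives 2 mismatches out of 18 aligned sites, so the Hamming distance is 2.

2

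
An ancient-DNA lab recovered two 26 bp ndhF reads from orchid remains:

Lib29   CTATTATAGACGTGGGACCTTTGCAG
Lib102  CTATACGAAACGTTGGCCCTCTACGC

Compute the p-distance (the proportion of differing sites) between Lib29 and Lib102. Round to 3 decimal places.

0.385

The sequences differ at positions 5 (T/A), 6 (A/C), 7 (T/G), 9 (G/A), 14 (G/T), 17 (A/C), 21 (T/C), 23 (G/A), 25 (A/G), 26 (G/C).
There are 10 differences over 26 sites, so p = 10/26 = 0.385.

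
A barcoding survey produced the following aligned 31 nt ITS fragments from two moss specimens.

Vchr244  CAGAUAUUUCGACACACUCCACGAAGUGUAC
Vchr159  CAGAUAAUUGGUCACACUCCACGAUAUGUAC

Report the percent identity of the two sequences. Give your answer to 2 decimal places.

Differing sites — 7:U/A; 10:C/G; 12:A/U; 25:A/U; 26:G/A.
26 of the 31 sites match, so the percent identity is 26/31 × 100 = 83.87%.

83.87%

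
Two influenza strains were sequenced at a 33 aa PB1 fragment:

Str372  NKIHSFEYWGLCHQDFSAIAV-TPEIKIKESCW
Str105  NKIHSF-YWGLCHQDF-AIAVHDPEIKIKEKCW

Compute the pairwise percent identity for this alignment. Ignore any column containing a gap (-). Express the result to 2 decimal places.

Excluding the 3 gap columns leaves 30 comparable sites.
Differing sites — 23:T/D; 31:S/K.
28 of the 30 comparable sites match, so the percent identity is 28/30 × 100 = 93.33%.

93.33%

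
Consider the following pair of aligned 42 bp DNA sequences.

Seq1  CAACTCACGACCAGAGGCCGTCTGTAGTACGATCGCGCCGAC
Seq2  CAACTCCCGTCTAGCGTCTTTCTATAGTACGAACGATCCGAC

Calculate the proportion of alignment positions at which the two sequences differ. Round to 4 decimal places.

0.2619

Mismatches occur at site 7 (A↔C), site 10 (A↔T), site 12 (C↔T), site 15 (A↔C), site 17 (G↔T), site 19 (C↔T), site 20 (G↔T), site 24 (G↔A), site 33 (T↔A), site 36 (C↔A), site 37 (G↔T).
There are 11 differences over 42 sites, so p = 11/42 = 0.2619.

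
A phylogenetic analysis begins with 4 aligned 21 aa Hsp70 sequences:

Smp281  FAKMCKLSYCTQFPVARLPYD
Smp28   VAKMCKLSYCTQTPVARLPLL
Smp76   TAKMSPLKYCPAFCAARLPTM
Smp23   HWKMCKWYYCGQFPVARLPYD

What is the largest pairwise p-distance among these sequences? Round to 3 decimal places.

Pairwise Hamming distances:
  Smp281 vs Smp28: 4
  Smp281 vs Smp76: 10
  Smp281 vs Smp23: 5
  Smp28 vs Smp76: 11
  Smp28 vs Smp23: 8
  Smp76 vs Smp23: 12
The largest is 12 mismatches, between Smp76 and Smp23; p = 12/21 = 0.571.

0.571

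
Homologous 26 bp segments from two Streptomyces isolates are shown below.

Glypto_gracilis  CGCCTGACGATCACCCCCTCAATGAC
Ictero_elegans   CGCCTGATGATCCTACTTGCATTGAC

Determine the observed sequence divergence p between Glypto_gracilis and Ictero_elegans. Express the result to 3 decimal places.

0.308

Mismatches occur at site 8 (C→T), site 13 (A→C), site 14 (C→T), site 15 (C→A), site 17 (C→T), site 18 (C→T), site 19 (T→G), site 22 (A→T).
There are 8 differences over 26 sites, so p = 8/26 = 0.308.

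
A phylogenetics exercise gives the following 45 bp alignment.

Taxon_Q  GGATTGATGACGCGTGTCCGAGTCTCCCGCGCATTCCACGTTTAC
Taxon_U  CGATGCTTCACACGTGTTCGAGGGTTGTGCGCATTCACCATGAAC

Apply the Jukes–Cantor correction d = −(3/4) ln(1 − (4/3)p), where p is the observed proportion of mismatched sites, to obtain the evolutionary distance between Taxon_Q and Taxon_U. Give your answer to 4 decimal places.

Differing sites — 1:G/C; 5:T/G; 6:G/C; 7:A/T; 9:G/C; 12:G/A; 18:C/T; 23:T/G; 24:C/G; 26:C/T; 27:C/G; 28:C/T; 37:C/A; 38:A/C; 40:G/A; 42:T/G; 43:T/A.
p = 17/45 = 0.377778.
d = −0.75 · ln(1 − (4/3)·0.377778) = −0.75 · ln(0.496296) = −0.75 · (-0.700583) = 0.5254.

0.5254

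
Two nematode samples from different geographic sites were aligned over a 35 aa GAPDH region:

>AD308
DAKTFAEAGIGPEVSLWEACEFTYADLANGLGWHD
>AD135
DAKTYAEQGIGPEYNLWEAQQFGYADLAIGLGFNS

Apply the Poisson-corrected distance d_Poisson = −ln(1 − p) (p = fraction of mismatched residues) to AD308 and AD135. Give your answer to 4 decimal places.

The sequences differ at positions 5 (F/Y), 8 (A/Q), 14 (V/Y), 15 (S/N), 20 (C/Q), 21 (E/Q), 23 (T/G), 29 (N/I), 33 (W/F), 34 (H/N), 35 (D/S).
p = 11/35 = 0.314286.
d = −ln(1 − 0.314286) = −ln(0.685714) = 0.3773.

0.3773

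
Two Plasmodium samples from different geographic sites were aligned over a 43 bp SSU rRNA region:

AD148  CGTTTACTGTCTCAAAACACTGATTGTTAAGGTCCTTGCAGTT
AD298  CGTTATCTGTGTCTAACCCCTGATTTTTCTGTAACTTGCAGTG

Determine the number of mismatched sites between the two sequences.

Mismatches occur at site 5 (T→A), site 6 (A→T), site 11 (C→G), site 14 (A→T), site 17 (A→C), site 19 (A→C), site 26 (G→T), site 29 (A→C), site 30 (A→T), site 32 (G→T), site 33 (T→A), site 34 (C→A), site 43 (T→G).
That gives 13 mismatches out of 43 aligned sites, so the Hamming distance is 13.

13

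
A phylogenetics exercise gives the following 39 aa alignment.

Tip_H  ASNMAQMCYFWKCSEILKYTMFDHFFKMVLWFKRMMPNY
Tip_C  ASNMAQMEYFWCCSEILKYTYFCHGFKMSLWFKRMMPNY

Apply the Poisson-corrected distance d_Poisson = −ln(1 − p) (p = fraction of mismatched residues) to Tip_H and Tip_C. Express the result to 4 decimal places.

Mismatches occur at site 8 (C→E), site 12 (K→C), site 21 (M→Y), site 23 (D→C), site 25 (F→G), site 29 (V→S).
p = 6/39 = 0.153846.
d = −ln(1 − 0.153846) = −ln(0.846154) = 0.1671.

0.1671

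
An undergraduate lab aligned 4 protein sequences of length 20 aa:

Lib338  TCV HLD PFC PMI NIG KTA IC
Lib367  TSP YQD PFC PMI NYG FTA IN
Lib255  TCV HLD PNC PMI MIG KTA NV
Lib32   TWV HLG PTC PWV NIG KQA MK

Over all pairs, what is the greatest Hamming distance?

Pairwise Hamming distances:
  Lib338 vs Lib367: 7
  Lib338 vs Lib255: 4
  Lib338 vs Lib32: 8
  Lib367 vs Lib255: 10
  Lib367 vs Lib32: 13
  Lib255 vs Lib32: 9
The largest is 13, between Lib367 and Lib32.

13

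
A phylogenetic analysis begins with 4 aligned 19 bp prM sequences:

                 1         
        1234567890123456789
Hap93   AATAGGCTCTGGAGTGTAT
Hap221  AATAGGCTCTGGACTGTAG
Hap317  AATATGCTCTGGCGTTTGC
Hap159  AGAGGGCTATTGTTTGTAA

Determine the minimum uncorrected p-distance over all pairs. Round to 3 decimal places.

0.105

Pairwise Hamming distances:
  Hap93 vs Hap221: 2
  Hap93 vs Hap317: 5
  Hap93 vs Hap159: 8
  Hap221 vs Hap317: 6
  Hap221 vs Hap159: 8
  Hap317 vs Hap159: 11
The smallest is 2 mismatches, between Hap93 and Hap221; p = 2/19 = 0.105.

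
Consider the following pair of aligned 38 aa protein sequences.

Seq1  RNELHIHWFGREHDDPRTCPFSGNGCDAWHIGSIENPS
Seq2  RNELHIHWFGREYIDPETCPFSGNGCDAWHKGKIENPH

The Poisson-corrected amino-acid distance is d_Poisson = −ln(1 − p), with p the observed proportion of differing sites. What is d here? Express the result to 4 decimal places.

The sequences differ at positions 13 (H/Y), 14 (D/I), 17 (R/E), 31 (I/K), 33 (S/K), 38 (S/H).
p = 6/38 = 0.157895.
d = −ln(1 − 0.157895) = −ln(0.842105) = 0.1719.

0.1719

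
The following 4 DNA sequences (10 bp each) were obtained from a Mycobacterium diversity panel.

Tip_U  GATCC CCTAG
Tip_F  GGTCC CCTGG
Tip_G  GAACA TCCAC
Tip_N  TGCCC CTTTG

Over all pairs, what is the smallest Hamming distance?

2

Pairwise Hamming distances:
  Tip_U vs Tip_F: 2
  Tip_U vs Tip_G: 5
  Tip_U vs Tip_N: 5
  Tip_F vs Tip_G: 7
  Tip_F vs Tip_N: 4
  Tip_G vs Tip_N: 9
The smallest is 2, between Tip_U and Tip_F.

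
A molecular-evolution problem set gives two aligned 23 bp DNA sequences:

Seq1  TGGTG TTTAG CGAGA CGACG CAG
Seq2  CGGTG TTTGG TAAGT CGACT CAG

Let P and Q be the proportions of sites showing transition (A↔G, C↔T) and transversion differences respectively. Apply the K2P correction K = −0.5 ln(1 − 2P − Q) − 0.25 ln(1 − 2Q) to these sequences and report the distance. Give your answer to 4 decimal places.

Differing sites — 1:T/C (Ti); 9:A/G (Ti); 11:C/T (Ti); 12:G/A (Ti); 15:A/T (Tv); 20:G/T (Tv).
Of the 6 differences, 4 transitions and 2 transversions over 23 sites: P = 4/23 = 0.173913, Q = 2/23 = 0.086957.
d = −0.5·ln(0.565217) − 0.25·ln(0.826086) = −0.5·(-0.570546) − 0.25·(-0.191056) = 0.3330.

0.3330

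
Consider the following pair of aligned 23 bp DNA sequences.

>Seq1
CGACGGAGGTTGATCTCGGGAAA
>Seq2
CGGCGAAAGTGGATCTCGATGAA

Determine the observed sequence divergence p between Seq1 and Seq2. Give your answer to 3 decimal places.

0.304

Mismatches occur at site 3 (A→G), site 6 (G→A), site 8 (G→A), site 11 (T→G), site 19 (G→A), site 20 (G→T), site 21 (A→G).
There are 7 differences over 23 sites, so p = 7/23 = 0.304.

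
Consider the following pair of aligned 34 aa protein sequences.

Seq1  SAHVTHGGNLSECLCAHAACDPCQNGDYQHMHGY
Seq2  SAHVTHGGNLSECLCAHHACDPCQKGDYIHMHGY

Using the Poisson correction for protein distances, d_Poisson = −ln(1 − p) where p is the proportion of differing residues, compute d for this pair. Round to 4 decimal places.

Mismatches occur at site 18 (A↔H), site 25 (N↔K), site 29 (Q↔I).
p = 3/34 = 0.088235.
d = −ln(1 − 0.088235) = −ln(0.911765) = 0.0924.

0.0924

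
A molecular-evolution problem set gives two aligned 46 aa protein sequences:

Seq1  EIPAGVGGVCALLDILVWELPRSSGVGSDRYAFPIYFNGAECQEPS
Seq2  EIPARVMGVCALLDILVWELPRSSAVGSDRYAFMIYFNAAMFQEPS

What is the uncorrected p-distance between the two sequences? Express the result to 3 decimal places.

0.152

Differing sites — 5:G/R; 7:G/M; 25:G/A; 34:P/M; 39:G/A; 41:E/M; 42:C/F.
There are 7 differences over 46 sites, so p = 7/46 = 0.152.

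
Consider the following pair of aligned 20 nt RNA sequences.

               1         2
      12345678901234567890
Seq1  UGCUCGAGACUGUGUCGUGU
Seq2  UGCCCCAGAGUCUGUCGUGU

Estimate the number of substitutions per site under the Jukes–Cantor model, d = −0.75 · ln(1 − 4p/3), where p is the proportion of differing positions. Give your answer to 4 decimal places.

Differing sites — 4:U/C; 6:G/C; 10:C/G; 12:G/C.
p = 4/20 = 0.200000.
d = −0.75 · ln(1 − (4/3)·0.200000) = −0.75 · ln(0.733333) = −0.75 · (-0.310155) = 0.2326.

0.2326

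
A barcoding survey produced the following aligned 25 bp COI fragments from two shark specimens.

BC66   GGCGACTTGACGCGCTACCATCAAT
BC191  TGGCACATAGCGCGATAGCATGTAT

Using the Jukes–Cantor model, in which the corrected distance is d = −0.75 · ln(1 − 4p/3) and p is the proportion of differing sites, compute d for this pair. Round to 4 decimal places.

0.5716

Differing sites — 1:G/T; 3:C/G; 4:G/C; 7:T/A; 9:G/A; 10:A/G; 15:C/A; 18:C/G; 22:C/G; 23:A/T.
p = 10/25 = 0.400000.
d = −0.75 · ln(1 − (4/3)·0.400000) = −0.75 · ln(0.466667) = −0.75 · (-0.762139) = 0.5716.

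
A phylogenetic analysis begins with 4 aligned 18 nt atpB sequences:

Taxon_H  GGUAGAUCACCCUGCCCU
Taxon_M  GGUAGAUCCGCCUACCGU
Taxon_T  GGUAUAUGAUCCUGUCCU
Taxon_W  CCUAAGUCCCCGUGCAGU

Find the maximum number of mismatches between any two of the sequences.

Pairwise Hamming distances:
  Taxon_H vs Taxon_M: 4
  Taxon_H vs Taxon_T: 4
  Taxon_H vs Taxon_W: 8
  Taxon_M vs Taxon_T: 7
  Taxon_M vs Taxon_W: 8
  Taxon_T vs Taxon_W: 11
The largest is 11, between Taxon_T and Taxon_W.

11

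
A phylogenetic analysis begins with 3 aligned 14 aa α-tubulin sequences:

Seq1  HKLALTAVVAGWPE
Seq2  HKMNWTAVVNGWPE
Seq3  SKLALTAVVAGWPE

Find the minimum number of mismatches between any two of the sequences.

Pairwise Hamming distances:
  Seq1 vs Seq2: 4
  Seq1 vs Seq3: 1
  Seq2 vs Seq3: 5
The smallest is 1, between Seq1 and Seq3.

1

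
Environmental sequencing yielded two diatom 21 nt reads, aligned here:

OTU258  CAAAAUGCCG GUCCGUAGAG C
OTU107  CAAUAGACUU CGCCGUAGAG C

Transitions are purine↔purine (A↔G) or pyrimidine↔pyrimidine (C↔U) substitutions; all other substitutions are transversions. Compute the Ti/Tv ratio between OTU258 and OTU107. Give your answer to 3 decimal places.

0.400

Differing sites — 4:A/U (Tv); 6:U/G (Tv); 7:G/A (Ti); 9:C/U (Ti); 10:G/U (Tv); 11:G/C (Tv); 12:U/G (Tv).
Of the 7 differences, 2 transitions and 5 transversions, so Ti/Tv = 2/5 = 0.400.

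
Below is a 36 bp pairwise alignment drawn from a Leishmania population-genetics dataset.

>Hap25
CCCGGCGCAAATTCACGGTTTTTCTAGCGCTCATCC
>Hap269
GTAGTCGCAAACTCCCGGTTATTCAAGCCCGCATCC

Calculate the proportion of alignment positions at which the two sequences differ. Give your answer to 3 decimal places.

0.278

Differing sites — 1:C/G; 2:C/T; 3:C/A; 5:G/T; 12:T/C; 15:A/C; 21:T/A; 25:T/A; 29:G/C; 31:T/G.
There are 10 differences over 36 sites, so p = 10/36 = 0.278.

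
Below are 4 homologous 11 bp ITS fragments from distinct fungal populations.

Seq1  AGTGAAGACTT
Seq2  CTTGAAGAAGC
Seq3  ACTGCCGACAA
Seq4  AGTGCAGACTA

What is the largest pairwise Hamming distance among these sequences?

Pairwise Hamming distances:
  Seq1 vs Seq2: 5
  Seq1 vs Seq3: 5
  Seq1 vs Seq4: 2
  Seq2 vs Seq3: 7
  Seq2 vs Seq4: 6
  Seq3 vs Seq4: 3
The largest is 7, between Seq2 and Seq3.

7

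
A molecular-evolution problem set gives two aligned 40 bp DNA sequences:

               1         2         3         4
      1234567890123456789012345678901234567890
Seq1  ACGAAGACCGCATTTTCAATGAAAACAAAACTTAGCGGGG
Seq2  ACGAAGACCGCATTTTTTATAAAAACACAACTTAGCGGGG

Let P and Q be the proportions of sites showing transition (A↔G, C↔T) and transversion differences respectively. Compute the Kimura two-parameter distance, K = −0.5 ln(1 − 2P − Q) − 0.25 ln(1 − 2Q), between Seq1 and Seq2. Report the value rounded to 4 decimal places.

0.1076

Differing sites — 17:C/T (Ti); 18:A/T (Tv); 21:G/A (Ti); 28:A/C (Tv).
Of the 4 differences, 2 transitions and 2 transversions over 40 sites: P = 2/40 = 0.050000, Q = 2/40 = 0.050000.
d = −0.5·ln(0.850000) − 0.25·ln(0.900000) = −0.5·(-0.162519) − 0.25·(-0.105361) = 0.1076.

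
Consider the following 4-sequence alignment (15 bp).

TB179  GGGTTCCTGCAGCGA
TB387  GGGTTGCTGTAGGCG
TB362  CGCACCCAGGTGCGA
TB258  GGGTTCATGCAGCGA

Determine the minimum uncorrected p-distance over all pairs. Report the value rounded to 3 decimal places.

Pairwise Hamming distances:
  TB179 vs TB387: 5
  TB179 vs TB362: 7
  TB179 vs TB258: 1
  TB387 vs TB362: 11
  TB387 vs TB258: 6
  TB362 vs TB258: 8
The smallest is 1 mismatch, between TB179 and TB258; p = 1/15 = 0.067.

0.067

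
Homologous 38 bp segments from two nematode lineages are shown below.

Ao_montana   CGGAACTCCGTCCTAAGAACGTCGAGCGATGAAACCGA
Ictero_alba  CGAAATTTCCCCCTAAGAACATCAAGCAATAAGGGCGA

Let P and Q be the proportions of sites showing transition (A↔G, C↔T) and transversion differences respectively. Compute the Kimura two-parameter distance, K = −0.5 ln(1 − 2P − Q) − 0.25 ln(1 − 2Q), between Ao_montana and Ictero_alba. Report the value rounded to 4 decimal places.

Mismatches occur at site 3 (G→A, transition), site 6 (C→T, transition), site 8 (C→T, transition), site 10 (G→C, transversion), site 11 (T→C, transition), site 21 (G→A, transition), site 24 (G→A, transition), site 28 (G→A, transition), site 31 (G→A, transition), site 33 (A→G, transition), site 34 (A→G, transition), site 35 (C→G, transversion).
Of the 12 differences, 10 transitions and 2 transversions over 38 sites: P = 10/38 = 0.263158, Q = 2/38 = 0.052632.
d = −0.5·ln(0.421052) − 0.25·ln(0.894736) = −0.5·(-0.864999) − 0.25·(-0.111227) = 0.4603.

0.4603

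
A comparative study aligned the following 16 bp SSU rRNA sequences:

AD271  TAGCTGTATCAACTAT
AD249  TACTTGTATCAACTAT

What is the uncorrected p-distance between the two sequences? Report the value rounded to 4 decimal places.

0.1250

Differing sites — 3:G/C; 4:C/T.
There are 2 differences over 16 sites, so p = 2/16 = 0.1250.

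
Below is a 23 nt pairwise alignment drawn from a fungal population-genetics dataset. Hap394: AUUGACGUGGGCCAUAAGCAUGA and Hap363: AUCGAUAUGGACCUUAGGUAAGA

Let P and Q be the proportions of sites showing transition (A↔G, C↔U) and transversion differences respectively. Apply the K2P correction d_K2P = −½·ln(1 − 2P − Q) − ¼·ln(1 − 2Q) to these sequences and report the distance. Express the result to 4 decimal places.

0.5169

Differing sites — 3:U/C (Ti); 6:C/U (Ti); 7:G/A (Ti); 11:G/A (Ti); 14:A/U (Tv); 17:A/G (Ti); 19:C/U (Ti); 21:U/A (Tv).
Of the 8 differences, 6 transitions and 2 transversions over 23 sites: P = 6/23 = 0.260870, Q = 2/23 = 0.086957.
d = −0.5·ln(0.391303) − 0.25·ln(0.826086) = −0.5·(-0.938273) − 0.25·(-0.191056) = 0.5169.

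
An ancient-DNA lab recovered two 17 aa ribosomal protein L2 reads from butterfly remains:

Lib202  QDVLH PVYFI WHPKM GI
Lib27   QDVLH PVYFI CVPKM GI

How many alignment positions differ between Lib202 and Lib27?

2

Differing sites — 11:W/C; 12:H/V.
That gives 2 mismatches out of 17 aligned sites, so the Hamming distance is 2.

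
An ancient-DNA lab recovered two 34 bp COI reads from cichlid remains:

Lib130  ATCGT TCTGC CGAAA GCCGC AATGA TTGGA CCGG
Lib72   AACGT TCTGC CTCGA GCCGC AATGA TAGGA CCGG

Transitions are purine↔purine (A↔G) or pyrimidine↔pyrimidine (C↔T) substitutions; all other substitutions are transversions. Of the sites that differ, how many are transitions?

1

The sequences differ at positions 2 (T/A, transversion), 12 (G/T, transversion), 13 (A/C, transversion), 14 (A/G, transition), 27 (T/A, transversion).
Of the 5 differences, 1 transition and 4 transversions, so the answer is 1.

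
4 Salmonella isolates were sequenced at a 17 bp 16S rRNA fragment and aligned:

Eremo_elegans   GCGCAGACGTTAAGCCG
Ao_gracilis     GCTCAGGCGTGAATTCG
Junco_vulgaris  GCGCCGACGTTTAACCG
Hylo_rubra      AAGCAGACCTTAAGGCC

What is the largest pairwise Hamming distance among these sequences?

Pairwise Hamming distances:
  Eremo_elegans vs Ao_gracilis: 5
  Eremo_elegans vs Junco_vulgaris: 3
  Eremo_elegans vs Hylo_rubra: 5
  Ao_gracilis vs Junco_vulgaris: 7
  Ao_gracilis vs Hylo_rubra: 9
  Junco_vulgaris vs Hylo_rubra: 8
The largest is 9, between Ao_gracilis and Hylo_rubra.

9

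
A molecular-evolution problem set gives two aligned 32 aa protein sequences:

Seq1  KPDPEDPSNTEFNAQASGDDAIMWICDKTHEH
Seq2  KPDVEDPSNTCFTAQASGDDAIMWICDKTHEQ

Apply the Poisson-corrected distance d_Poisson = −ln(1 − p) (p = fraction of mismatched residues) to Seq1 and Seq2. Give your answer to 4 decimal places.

0.1335

Mismatches occur at site 4 (P/V), site 11 (E/C), site 13 (N/T), site 32 (H/Q).
p = 4/32 = 0.125000.
d = −ln(1 − 0.125000) = −ln(0.875000) = 0.1335.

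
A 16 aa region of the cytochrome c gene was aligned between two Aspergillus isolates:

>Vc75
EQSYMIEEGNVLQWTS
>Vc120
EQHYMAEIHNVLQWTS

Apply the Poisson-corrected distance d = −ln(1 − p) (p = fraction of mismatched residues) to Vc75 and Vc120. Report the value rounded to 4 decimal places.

The sequences differ at positions 3 (S/H), 6 (I/A), 8 (E/I), 9 (G/H).
p = 4/16 = 0.250000.
d = −ln(1 − 0.250000) = −ln(0.750000) = 0.2877.

0.2877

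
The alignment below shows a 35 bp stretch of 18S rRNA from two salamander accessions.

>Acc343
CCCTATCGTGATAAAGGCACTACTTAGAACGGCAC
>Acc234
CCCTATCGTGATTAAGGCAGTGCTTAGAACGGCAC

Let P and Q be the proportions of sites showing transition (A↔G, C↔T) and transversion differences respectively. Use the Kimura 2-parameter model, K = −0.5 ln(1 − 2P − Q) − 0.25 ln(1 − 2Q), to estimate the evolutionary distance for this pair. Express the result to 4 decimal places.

0.0910

Mismatches occur at site 13 (A→T, transversion), site 20 (C→G, transversion), site 22 (A→G, transition).
Of the 3 differences, 1 transition and 2 transversions over 35 sites: P = 1/35 = 0.028571, Q = 2/35 = 0.057143.
d = −0.5·ln(0.885715) − 0.25·ln(0.885714) = −0.5·(-0.121360) − 0.25·(-0.121361) = 0.0910.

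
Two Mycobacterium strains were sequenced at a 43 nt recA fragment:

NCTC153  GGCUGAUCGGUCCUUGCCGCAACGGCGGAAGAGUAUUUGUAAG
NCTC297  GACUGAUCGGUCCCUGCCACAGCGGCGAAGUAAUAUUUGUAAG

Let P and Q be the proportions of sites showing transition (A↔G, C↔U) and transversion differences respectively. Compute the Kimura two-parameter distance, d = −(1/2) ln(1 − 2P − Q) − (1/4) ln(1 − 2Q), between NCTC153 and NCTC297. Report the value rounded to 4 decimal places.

Mismatches occur at site 2 (G→A, transition), site 14 (U→C, transition), site 19 (G→A, transition), site 22 (A→G, transition), site 28 (G→A, transition), site 30 (A→G, transition), site 31 (G→U, transversion), site 33 (G→A, transition).
Of the 8 differences, 7 transitions and 1 transversion over 43 sites: P = 7/43 = 0.162791, Q = 1/43 = 0.023256.
d = −0.5·ln(0.651162) − 0.25·ln(0.953488) = −0.5·(-0.428997) − 0.25·(-0.047628) = 0.2264.

0.2264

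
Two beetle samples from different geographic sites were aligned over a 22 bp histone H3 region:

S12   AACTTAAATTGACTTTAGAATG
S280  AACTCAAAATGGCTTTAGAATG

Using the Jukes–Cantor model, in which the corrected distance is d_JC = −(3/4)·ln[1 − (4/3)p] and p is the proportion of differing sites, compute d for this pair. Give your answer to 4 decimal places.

0.1505

Mismatches occur at site 5 (T↔C), site 9 (T↔A), site 12 (A↔G).
p = 3/22 = 0.136364.
d = −0.75 · ln(1 − (4/3)·0.136364) = −0.75 · ln(0.818181) = −0.75 · (-0.200672) = 0.1505.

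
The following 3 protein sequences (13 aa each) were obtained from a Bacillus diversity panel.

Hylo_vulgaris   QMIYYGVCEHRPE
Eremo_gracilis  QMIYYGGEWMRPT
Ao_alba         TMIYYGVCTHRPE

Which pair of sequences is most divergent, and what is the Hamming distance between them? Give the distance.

6

Pairwise Hamming distances:
  Hylo_vulgaris vs Eremo_gracilis: 5
  Hylo_vulgaris vs Ao_alba: 2
  Eremo_gracilis vs Ao_alba: 6
The largest is 6, between Eremo_gracilis and Ao_alba.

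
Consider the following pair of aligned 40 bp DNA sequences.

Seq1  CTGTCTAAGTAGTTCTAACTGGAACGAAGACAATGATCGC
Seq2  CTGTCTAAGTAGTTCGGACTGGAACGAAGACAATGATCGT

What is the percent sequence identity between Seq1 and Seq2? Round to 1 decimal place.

Differing sites — 16:T/G; 17:A/G; 40:C/T.
37 of the 40 sites match, so the percent identity is 37/40 × 100 = 92.5%.

92.5%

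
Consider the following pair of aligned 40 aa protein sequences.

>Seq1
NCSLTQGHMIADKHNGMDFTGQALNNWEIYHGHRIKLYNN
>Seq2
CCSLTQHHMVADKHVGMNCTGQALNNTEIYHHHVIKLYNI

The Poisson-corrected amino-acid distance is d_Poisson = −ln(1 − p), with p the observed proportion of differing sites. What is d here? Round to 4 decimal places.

Mismatches occur at site 1 (N/C), site 7 (G/H), site 10 (I/V), site 15 (N/V), site 18 (D/N), site 19 (F/C), site 27 (W/T), site 32 (G/H), site 34 (R/V), site 40 (N/I).
p = 10/40 = 0.250000.
d = −ln(1 − 0.250000) = −ln(0.750000) = 0.2877.

0.2877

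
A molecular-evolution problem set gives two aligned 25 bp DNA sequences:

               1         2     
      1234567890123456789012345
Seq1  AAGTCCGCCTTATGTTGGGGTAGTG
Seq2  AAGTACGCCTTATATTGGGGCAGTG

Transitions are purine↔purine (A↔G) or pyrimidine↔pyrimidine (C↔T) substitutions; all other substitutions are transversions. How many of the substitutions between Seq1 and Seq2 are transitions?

2

Differing sites — 5:C/A (Tv); 14:G/A (Ti); 21:T/C (Ti).
Of the 3 differences, 2 transitions and 1 transversion, so the answer is 2.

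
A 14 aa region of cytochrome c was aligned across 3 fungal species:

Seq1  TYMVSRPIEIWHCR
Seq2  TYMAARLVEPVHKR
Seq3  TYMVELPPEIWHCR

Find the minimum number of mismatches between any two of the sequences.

Pairwise Hamming distances:
  Seq1 vs Seq2: 7
  Seq1 vs Seq3: 3
  Seq2 vs Seq3: 8
The smallest is 3, between Seq1 and Seq3.

3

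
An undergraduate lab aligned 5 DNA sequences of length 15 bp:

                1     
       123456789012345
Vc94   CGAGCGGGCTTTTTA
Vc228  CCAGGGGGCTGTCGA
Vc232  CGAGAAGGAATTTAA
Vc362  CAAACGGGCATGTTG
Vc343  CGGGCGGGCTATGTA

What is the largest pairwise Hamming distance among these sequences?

9

Pairwise Hamming distances:
  Vc94 vs Vc228: 5
  Vc94 vs Vc232: 5
  Vc94 vs Vc362: 5
  Vc94 vs Vc343: 3
  Vc228 vs Vc232: 8
  Vc228 vs Vc362: 9
  Vc228 vs Vc343: 6
  Vc232 vs Vc362: 8
  Vc232 vs Vc343: 8
  Vc362 vs Vc343: 8
The largest is 9, between Vc228 and Vc362.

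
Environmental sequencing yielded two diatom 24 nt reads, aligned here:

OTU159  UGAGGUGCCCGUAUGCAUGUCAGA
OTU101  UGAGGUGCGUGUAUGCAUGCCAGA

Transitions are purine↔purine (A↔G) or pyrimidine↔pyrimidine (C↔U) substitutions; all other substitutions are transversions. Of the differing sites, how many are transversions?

Differing sites — 9:C/G (Tv); 10:C/U (Ti); 20:U/C (Ti).
Of the 3 differences, 2 transitions and 1 transversion, so the answer is 1.

1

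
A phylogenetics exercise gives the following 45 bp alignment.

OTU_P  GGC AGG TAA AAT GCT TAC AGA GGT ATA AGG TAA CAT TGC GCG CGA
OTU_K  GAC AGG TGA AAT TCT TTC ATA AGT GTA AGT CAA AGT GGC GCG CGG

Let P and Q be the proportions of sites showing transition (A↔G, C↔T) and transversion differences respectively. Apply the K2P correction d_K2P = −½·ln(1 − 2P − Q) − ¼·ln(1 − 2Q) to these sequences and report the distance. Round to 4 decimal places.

0.3714

Differing sites — 2:G/A (Ti); 8:A/G (Ti); 13:G/T (Tv); 17:A/T (Tv); 20:G/T (Tv); 22:G/A (Ti); 25:A/G (Ti); 30:G/T (Tv); 31:T/C (Ti); 34:C/A (Tv); 35:A/G (Ti); 37:T/G (Tv); 45:A/G (Ti).
Of the 13 differences, 7 transitions and 6 transversions over 45 sites: P = 7/45 = 0.155556, Q = 6/45 = 0.133333.
d = −0.5·ln(0.555555) − 0.25·ln(0.733334) = −0.5·(-0.587788) − 0.25·(-0.310154) = 0.3714.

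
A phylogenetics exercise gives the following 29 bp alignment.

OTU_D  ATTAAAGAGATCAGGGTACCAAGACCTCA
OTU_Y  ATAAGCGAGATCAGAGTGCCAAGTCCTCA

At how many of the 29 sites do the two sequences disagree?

The sequences differ at positions 3 (T/A), 5 (A/G), 6 (A/C), 15 (G/A), 18 (A/G), 24 (A/T).
That gives 6 mismatches out of 29 aligned sites, so the Hamming distance is 6.

6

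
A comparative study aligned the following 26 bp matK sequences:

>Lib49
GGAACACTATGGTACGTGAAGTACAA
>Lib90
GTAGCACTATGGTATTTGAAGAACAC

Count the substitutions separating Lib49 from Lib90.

The sequences differ at positions 2 (G/T), 4 (A/G), 15 (C/T), 16 (G/T), 22 (T/A), 26 (A/C).
That gives 6 mismatches out of 26 aligned sites, so the Hamming distance is 6.

6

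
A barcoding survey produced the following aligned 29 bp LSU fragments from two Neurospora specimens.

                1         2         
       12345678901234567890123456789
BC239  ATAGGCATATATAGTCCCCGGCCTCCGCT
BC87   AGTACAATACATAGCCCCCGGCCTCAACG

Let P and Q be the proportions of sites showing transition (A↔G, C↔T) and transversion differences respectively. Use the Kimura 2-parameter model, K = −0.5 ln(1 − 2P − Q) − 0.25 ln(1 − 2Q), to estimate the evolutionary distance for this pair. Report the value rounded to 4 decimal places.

The sequences differ at positions 2 (T/G, transversion), 3 (A/T, transversion), 4 (G/A, transition), 5 (G/C, transversion), 6 (C/A, transversion), 10 (T/C, transition), 15 (T/C, transition), 26 (C/A, transversion), 27 (G/A, transition), 29 (T/G, transversion).
Of the 10 differences, 4 transitions and 6 transversions over 29 sites: P = 4/29 = 0.137931, Q = 6/29 = 0.206897.
d = −0.5·ln(0.517241) − 0.25·ln(0.586206) = −0.5·(-0.659246) − 0.25·(-0.534084) = 0.4631.

0.4631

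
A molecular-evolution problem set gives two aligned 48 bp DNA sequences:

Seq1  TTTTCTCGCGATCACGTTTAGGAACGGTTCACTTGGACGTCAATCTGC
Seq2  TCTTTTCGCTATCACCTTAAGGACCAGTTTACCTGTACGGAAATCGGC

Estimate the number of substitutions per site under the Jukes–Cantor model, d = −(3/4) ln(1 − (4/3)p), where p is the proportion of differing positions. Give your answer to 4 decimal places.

0.3360

Differing sites — 2:T/C; 5:C/T; 10:G/T; 16:G/C; 19:T/A; 24:A/C; 26:G/A; 30:C/T; 33:T/C; 36:G/T; 40:T/G; 41:C/A; 46:T/G.
p = 13/48 = 0.270833.
d = −0.75 · ln(1 − (4/3)·0.270833) = −0.75 · ln(0.638889) = −0.75 · (-0.448025) = 0.3360.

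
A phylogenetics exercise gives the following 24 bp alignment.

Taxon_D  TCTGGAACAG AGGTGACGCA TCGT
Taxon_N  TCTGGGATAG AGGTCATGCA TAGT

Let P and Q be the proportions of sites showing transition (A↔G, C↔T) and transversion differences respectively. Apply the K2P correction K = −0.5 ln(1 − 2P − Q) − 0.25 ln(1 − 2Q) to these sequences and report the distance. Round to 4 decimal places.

0.2483

Differing sites — 6:A/G (Ti); 8:C/T (Ti); 15:G/C (Tv); 17:C/T (Ti); 22:C/A (Tv).
Of the 5 differences, 3 transitions and 2 transversions over 24 sites: P = 3/24 = 0.125000, Q = 2/24 = 0.083333.
d = −0.5·ln(0.666667) − 0.25·ln(0.833334) = −0.5·(-0.405465) − 0.25·(-0.182321) = 0.2483.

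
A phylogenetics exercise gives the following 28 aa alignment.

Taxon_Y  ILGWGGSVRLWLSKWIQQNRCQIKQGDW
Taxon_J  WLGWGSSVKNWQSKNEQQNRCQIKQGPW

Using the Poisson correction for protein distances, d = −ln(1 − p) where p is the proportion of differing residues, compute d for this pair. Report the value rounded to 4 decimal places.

0.3365

The sequences differ at positions 1 (I/W), 6 (G/S), 9 (R/K), 10 (L/N), 12 (L/Q), 15 (W/N), 16 (I/E), 27 (D/P).
p = 8/28 = 0.285714.
d = −ln(1 − 0.285714) = −ln(0.714286) = 0.3365.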